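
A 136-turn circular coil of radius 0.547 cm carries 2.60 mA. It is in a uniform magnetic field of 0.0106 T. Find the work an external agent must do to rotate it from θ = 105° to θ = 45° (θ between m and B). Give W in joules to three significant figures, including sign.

m = NIA = NIπa² = 136·(0.00260)·π·(0.00547)² = 3.324×10⁻⁵ A·m².
W_ext = ΔU = −mB cosθ₂ + mB cosθ₁ = mB(cosθ₁ − cosθ₂).
W = (3.324×10⁻⁵)(0.0106)·(cos105° − cos45°) = (3.523×10⁻⁷)·(-0.9659) = -3.403×10⁻⁷ J.

W ≈ -3.40×10⁻⁷ J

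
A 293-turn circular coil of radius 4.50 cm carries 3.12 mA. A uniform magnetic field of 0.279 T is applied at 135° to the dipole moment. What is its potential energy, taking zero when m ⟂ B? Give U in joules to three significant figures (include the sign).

m = NIA = NIπa² = 293·(0.00312)·π·(0.0450)² = 0.005816 A·m².
U = −m·B = −mB cosθ.
U = −(0.005816)(0.279)·cos135° = 0.001147 J.

U ≈ 0.00115 J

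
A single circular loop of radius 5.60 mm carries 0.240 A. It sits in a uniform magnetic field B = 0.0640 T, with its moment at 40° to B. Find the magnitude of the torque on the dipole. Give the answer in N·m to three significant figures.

τ ≈ 9.73×10⁻⁷ N·m

Magnetic moment m = IA = Iπa² = (0.240)·π·(0.00560)² = 2.364×10⁻⁵ A·m².
Torque on a magnetic dipole: τ = mB sinθ.
τ = (2.364×10⁻⁵)(0.0640)·sin40° = 9.725×10⁻⁷ N·m.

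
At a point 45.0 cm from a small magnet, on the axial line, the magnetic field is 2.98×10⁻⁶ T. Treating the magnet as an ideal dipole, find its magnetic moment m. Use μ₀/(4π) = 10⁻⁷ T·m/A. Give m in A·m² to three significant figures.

On axis B = (μ₀/4π)·2m/r³, so m = Br³·4π/(μ₀·2).
m = (2.98×10⁻⁶)·(0.450)³ / (2·10⁻⁷) = 1.358 A·m².

m ≈ 1.36 A·m²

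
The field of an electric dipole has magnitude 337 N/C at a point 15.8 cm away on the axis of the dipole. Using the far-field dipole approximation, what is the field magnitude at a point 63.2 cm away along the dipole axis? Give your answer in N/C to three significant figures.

E ≈ 5.27 N/C

Dipole fields scale as 1/r³ in the far field; the geometry is the same at both points.
E₂ = E₁ · (r₁/r₂)³ = 337 · (15.8/63.2)³.
(r₁/r₂)³ = (0.25)³ = 0.01562.
E₂ ≈ 5.266 N/C.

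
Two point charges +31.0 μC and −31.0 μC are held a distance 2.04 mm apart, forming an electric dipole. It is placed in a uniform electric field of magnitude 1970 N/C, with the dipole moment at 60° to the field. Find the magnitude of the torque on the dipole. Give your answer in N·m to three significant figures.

Dipole moment p = qd = (3.10×10⁻⁵ C)(0.00204 m) = 6.324×10⁻⁸ C·m.
Torque on an electric dipole: τ = pE sinθ.
τ = (6.324×10⁻⁸)(1970)·sin60° = 1.079×10⁻⁴ N·m.

τ ≈ 1.08×10⁻⁴ N·m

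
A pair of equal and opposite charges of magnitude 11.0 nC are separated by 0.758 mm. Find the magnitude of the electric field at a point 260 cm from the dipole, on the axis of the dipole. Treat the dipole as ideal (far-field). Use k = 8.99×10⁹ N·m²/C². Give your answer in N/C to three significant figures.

E ≈ 0.00853 N/C

Dipole moment p = qd = (1.10×10⁻⁸ C)(7.58×10⁻⁴ m) = 8.338×10⁻¹² C·m.
On the dipole axis E = 2kp/r³.
E = 2·(8.99×10⁹)(8.338×10⁻¹²) / (2.60)³ = 0.008530 N/C.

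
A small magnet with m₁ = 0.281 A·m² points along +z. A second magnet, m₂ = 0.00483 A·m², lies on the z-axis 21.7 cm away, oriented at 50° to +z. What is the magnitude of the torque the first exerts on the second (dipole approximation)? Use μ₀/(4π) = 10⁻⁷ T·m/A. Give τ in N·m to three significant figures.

Dipole B is on the axis of dipole A, so B₁ there is axial: B₁ = (μ₀/4π)·2m₁/r³ along +z.
B₁ = 2(10⁻⁷)(0.281)/(0.217)³ = 5.500×10⁻⁶ T.
τ = m₂ B₁ sinθ.
τ = (0.00483)(5.500×10⁻⁶)·sin50° = 2.035×10⁻⁸ N·m.

τ ≈ 2.03×10⁻⁸ N·m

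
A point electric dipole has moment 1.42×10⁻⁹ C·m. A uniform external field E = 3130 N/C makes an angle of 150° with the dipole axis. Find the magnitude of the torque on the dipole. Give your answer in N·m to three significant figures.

τ ≈ 2.22×10⁻⁶ N·m

Torque on an electric dipole: τ = pE sinθ.
τ = (1.42×10⁻⁹)(3130)·sin150° = 2.222×10⁻⁶ N·m.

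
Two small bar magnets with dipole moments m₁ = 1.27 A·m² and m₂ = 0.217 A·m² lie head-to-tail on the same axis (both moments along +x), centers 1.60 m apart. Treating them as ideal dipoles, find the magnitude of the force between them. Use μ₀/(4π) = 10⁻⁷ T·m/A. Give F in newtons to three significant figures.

On-axis B of dipole 1: B = (μ₀/4π)·2m₁/r³. Force on dipole 2: F = m₂·dB/dr.
dB/dr = −(μ₀/4π)·6m₁/r⁴, so |F| = (μ₀/4π)·6m₁m₂/r⁴.
F = 6(10⁻⁷)(1.27)(0.217)/(1.60)⁴ = 2.523×10⁻⁸ N.

F ≈ 2.52×10⁻⁸ N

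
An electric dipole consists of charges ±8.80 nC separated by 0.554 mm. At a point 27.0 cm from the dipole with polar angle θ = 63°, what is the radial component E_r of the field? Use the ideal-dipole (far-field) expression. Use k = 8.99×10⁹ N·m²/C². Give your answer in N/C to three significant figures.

Dipole moment p = qd = (8.80×10⁻⁹ C)(5.54×10⁻⁴ m) = 4.875×10⁻¹² C·m.
For a dipole, E_r = (2kp cosθ)/r³.
kp/r³ = (8.99×10⁹)(4.875×10⁻¹²)/(0.270)³ = 2.227 N/C.
E_r = 2·2.227·cos63° = 2.022 N/C.

E_r ≈ 2.02 N/C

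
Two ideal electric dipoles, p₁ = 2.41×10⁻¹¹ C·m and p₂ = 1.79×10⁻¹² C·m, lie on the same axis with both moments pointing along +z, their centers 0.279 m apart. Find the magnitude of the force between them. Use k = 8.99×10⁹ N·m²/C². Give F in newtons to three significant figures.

F ≈ 3.84×10⁻¹⁰ N

On-axis field of dipole 1 at distance r: E = 2kp₁/r³. Force on dipole 2 is F = p₂·dE/dr (gradient along axis).
dE/dr = −6kp₁/r⁴, so |F| = 6kp₁p₂/r⁴ (attractive for aligned moments).
F = 6(8.99×10⁹)(2.41×10⁻¹¹)(1.79×10⁻¹²)/(0.279)⁴ = 3.840×10⁻¹⁰ N.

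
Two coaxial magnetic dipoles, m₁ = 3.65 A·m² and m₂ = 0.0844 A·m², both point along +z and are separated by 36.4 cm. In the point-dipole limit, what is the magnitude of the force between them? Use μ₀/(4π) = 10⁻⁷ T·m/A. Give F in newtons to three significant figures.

On-axis B of dipole 1: B = (μ₀/4π)·2m₁/r³. Force on dipole 2: F = m₂·dB/dr.
dB/dr = −(μ₀/4π)·6m₁/r⁴, so |F| = (μ₀/4π)·6m₁m₂/r⁴.
F = 6(10⁻⁷)(3.65)(0.0844)/(0.364)⁴ = 1.053×10⁻⁵ N.

F ≈ 1.05×10⁻⁵ N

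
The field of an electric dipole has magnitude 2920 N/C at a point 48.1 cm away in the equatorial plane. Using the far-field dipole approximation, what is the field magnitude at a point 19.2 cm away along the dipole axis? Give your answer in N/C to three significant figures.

Dipole fields scale as 1/r³ in the far field.
The axial field is twice the equatorial field at the same r, so the geometry factor is 2/1.
E₂ = E₁ · (2/1) · (r₁/r₂)³ = 2920 · 2 · (48.1/19.2)³.
(r₁/r₂)³ = (2.505)³ = 15.72.
E₂ ≈ 9.182×10⁴ N/C.

E ≈ 9.18×10⁴ N/C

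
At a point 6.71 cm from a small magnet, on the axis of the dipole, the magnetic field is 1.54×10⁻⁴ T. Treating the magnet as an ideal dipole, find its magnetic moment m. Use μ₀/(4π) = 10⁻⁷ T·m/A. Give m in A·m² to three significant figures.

On axis B = (μ₀/4π)·2m/r³, so m = Br³·4π/(μ₀·2).
m = (1.54×10⁻⁴)·(0.0671)³ / (2·10⁻⁷) = 0.2326 A·m².

m ≈ 0.233 A·m²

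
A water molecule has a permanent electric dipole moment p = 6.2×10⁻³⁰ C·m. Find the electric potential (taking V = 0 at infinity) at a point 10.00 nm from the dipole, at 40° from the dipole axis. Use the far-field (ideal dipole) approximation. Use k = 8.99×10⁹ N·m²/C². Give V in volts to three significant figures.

V ≈ 4.27×10⁻⁴ V

The dipole potential is V = kp cosθ / r².
V = (8.99×10⁹)(6.20×10⁻³⁰)·cos40° / (1.00×10⁻⁸)² = 4.270×10⁻⁴ V.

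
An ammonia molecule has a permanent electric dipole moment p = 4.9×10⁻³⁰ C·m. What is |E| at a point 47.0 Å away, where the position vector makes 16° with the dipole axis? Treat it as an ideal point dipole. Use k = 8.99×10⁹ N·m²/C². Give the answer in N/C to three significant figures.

At angle θ the dipole field magnitude is E = (kp/r³)·√(1 + 3cos²θ).
kp/r³ = (8.99×10⁹)(4.90×10⁻³⁰) / (4.70×10⁻⁹)³ = 4.243×10⁵ N/C.
√(1 + 3cos²16°) = √(1 + 3·0.9240) = √3.7721 ≈ 1.9422.
E ≈ 4.243×10⁵ × 1.942 = 8.240×10⁵ N/C.

E ≈ 8.24×10⁵ N/C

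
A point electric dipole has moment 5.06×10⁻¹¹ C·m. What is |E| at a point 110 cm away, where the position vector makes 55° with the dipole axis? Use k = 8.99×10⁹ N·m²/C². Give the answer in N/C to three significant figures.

At angle θ the dipole field magnitude is E = (kp/r³)·√(1 + 3cos²θ).
kp/r³ = (8.99×10⁹)(5.06×10⁻¹¹) / (1.10)³ = 0.3418 N/C.
√(1 + 3cos²55°) = √(1 + 3·0.3290) = √1.9870 ≈ 1.4096.
E ≈ 0.3418 × 1.410 = 0.4818 N/C.

E ≈ 0.482 N/C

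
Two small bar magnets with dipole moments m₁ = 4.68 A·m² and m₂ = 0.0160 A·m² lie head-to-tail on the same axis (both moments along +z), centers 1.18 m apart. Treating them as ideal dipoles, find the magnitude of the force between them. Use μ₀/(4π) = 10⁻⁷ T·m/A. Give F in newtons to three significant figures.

On-axis B of dipole 1: B = (μ₀/4π)·2m₁/r³. Force on dipole 2: F = m₂·dB/dr.
dB/dr = −(μ₀/4π)·6m₁/r⁴, so |F| = (μ₀/4π)·6m₁m₂/r⁴.
F = 6(10⁻⁷)(4.68)(0.0160)/(1.18)⁴ = 2.317×10⁻⁸ N.

F ≈ 2.32×10⁻⁸ N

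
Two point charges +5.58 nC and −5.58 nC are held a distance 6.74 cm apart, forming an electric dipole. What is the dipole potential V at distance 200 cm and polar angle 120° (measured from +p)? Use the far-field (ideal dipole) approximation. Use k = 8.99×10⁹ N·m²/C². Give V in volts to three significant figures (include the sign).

V ≈ -0.423 V

Dipole moment p = qd = (5.58×10⁻⁹ C)(0.0674 m) = 3.761×10⁻¹⁰ C·m.
The dipole potential is V = kp cosθ / r².
V = (8.99×10⁹)(3.761×10⁻¹⁰)·cos120° / (2.00)² = -0.4226 V.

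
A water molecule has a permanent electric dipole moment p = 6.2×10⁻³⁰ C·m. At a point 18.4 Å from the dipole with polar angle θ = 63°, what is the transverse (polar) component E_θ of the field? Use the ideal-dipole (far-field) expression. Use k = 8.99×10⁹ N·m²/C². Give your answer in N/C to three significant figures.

For a dipole, E_θ = (kp sinθ)/r³.
kp/r³ = (8.99×10⁹)(6.20×10⁻³⁰)/(1.84×10⁻⁹)³ = 8.947×10⁶ N/C.
E_θ = 8.947×10⁶·sin63° = 7.972×10⁶ N/C.

E_θ ≈ 7.97×10⁶ N/C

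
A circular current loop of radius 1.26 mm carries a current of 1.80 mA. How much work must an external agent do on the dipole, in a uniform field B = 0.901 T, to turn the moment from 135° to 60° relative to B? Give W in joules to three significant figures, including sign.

Magnetic moment m = IA = Iπa² = (0.00180)·π·(0.00126)² = 8.978×10⁻⁹ A·m².
W_ext = ΔU = −mB cosθ₂ + mB cosθ₁ = mB(cosθ₁ − cosθ₂).
W = (8.978×10⁻⁹)(0.901)·(cos135° − cos60°) = (8.089×10⁻⁹)·(-1.2071) = -9.765×10⁻⁹ J.

W ≈ -9.76×10⁻⁹ J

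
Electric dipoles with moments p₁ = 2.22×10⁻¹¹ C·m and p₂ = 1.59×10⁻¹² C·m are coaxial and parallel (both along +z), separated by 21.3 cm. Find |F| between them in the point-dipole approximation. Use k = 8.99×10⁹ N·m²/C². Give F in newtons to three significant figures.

On-axis field of dipole 1 at distance r: E = 2kp₁/r³. Force on dipole 2 is F = p₂·dE/dr (gradient along axis).
dE/dr = −6kp₁/r⁴, so |F| = 6kp₁p₂/r⁴ (attractive for aligned moments).
F = 6(8.99×10⁹)(2.22×10⁻¹¹)(1.59×10⁻¹²)/(0.213)⁴ = 9.250×10⁻¹⁰ N.

F ≈ 9.25×10⁻¹⁰ N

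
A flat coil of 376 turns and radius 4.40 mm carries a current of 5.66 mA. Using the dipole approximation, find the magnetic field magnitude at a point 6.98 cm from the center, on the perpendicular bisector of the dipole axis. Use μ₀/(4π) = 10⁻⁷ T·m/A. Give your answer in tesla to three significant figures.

B ≈ 3.81×10⁻⁸ T

m = NIA = NIπa² = 376·(0.00566)·π·(0.00440)² = 1.294×10⁻⁴ A·m².
In the equatorial plane B = (μ₀/4π)·m/r³ (half the axial value).
B = (10⁻⁷)·(1.294×10⁻⁴) / (0.0698)³ = 3.805×10⁻⁸ T.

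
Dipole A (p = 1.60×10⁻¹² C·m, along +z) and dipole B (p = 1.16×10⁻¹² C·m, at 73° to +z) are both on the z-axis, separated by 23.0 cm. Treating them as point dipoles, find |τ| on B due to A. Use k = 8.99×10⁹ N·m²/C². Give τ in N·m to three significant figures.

τ ≈ 2.62×10⁻¹² N·m

The second dipole sits on the axis of the first, so the field there is axial: E₁ = 2kp₁/r³ along +z.
E₁ = 2(8.99×10⁹)(1.60×10⁻¹²)/(0.230)³ = 2.364 N/C.
Torque on the second dipole: τ = p₂ E₁ sinθ.
τ = (1.16×10⁻¹²)(2.364)·sin73° = 2.623×10⁻¹² N·m.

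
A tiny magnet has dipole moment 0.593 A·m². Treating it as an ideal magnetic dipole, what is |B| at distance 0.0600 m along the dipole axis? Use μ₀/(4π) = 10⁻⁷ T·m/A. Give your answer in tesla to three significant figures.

B ≈ 5.49×10⁻⁴ T

On axis B = (μ₀/4π)·2m/r³.
B = 2·(10⁻⁷)·(0.593) / (0.0600)³ = 5.491×10⁻⁴ T.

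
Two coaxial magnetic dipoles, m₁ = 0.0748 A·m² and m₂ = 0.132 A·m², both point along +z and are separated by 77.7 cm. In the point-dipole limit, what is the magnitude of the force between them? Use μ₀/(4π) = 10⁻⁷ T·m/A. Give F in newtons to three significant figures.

On-axis B of dipole 1: B = (μ₀/4π)·2m₁/r³. Force on dipole 2: F = m₂·dB/dr.
dB/dr = −(μ₀/4π)·6m₁/r⁴, so |F| = (μ₀/4π)·6m₁m₂/r⁴.
F = 6(10⁻⁷)(0.0748)(0.132)/(0.777)⁴ = 1.625×10⁻⁸ N.

F ≈ 1.63×10⁻⁸ N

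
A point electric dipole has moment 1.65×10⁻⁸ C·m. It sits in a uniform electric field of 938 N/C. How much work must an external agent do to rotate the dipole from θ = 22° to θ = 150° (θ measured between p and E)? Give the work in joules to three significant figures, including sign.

W ≈ 2.78×10⁻⁵ J

W_ext = ΔU = U(θ₂) − U(θ₁) = −pE cosθ₂ − (−pE cosθ₁) = pE(cosθ₁ − cosθ₂).
W = (1.65×10⁻⁸)(938)·(cos22° − cos150°) = (1.548×10⁻⁵)·(+1.7932) = 2.775×10⁻⁵ J.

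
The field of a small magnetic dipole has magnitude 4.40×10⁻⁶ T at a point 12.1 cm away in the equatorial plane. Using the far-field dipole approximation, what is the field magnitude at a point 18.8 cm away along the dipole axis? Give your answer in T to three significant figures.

B ≈ 2.35×10⁻⁶ T

Dipole fields scale as 1/r³ in the far field.
The axial field is twice the equatorial field at the same r, so the geometry factor is 2/1.
B₂ = B₁ · (2/1) · (r₁/r₂)³ = 4.40×10⁻⁶ · 2 · (12.1/18.8)³.
(r₁/r₂)³ = (0.6436)³ = 0.2666.
B₂ ≈ 2.346×10⁻⁶ T.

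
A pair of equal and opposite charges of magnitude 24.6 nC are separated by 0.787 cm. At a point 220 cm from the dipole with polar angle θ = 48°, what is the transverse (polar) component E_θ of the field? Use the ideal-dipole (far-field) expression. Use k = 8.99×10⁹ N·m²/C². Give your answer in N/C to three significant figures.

E_θ ≈ 0.121 N/C

Dipole moment p = qd = (2.46×10⁻⁸ C)(0.00787 m) = 1.936×10⁻¹⁰ C·m.
For a dipole, E_θ = (kp sinθ)/r³.
kp/r³ = (8.99×10⁹)(1.936×10⁻¹⁰)/(2.20)³ = 0.1635 N/C.
E_θ = 0.1635·sin48° = 0.1215 N/C.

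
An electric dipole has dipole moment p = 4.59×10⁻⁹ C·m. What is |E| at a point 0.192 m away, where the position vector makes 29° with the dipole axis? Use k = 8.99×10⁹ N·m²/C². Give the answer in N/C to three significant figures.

At angle θ the dipole field magnitude is E = (kp/r³)·√(1 + 3cos²θ).
kp/r³ = (8.99×10⁹)(4.59×10⁻⁹) / (0.192)³ = 5830 N/C.
√(1 + 3cos²29°) = √(1 + 3·0.7650) = √3.2949 ≈ 1.8152.
E ≈ 5830 × 1.815 = 1.058×10⁴ N/C.

E ≈ 1.06×10⁴ N/C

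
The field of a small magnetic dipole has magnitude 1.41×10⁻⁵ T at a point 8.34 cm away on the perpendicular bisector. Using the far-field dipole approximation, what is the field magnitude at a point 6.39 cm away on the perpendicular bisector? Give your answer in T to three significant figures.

B ≈ 3.13×10⁻⁵ T

Dipole fields scale as 1/r³ in the far field; the geometry is the same at both points.
B₂ = B₁ · (r₁/r₂)³ = 1.41×10⁻⁵ · (8.34/6.39)³.
(r₁/r₂)³ = (1.305)³ = 2.223.
B₂ ≈ 3.135×10⁻⁵ T.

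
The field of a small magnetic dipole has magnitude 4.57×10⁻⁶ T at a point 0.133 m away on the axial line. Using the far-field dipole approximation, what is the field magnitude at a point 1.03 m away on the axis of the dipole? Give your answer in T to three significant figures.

Dipole fields scale as 1/r³ in the far field; the geometry is the same at both points.
B₂ = B₁ · (r₁/r₂)³ = 4.57×10⁻⁶ · (0.133/1.03)³.
(r₁/r₂)³ = (0.1291)³ = 0.002153.
B₂ ≈ 9.839×10⁻⁹ T.

B ≈ 9.84×10⁻⁹ T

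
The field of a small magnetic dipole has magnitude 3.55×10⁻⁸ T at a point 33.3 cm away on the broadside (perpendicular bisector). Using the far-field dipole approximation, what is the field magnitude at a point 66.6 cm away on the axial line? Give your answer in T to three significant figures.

Dipole fields scale as 1/r³ in the far field.
The axial field is twice the equatorial field at the same r, so the geometry factor is 2/1.
B₂ = B₁ · (2/1) · (r₁/r₂)³ = 3.55×10⁻⁸ · 2 · (33.3/66.6)³.
(r₁/r₂)³ = (0.5)³ = 0.125.
B₂ ≈ 8.875×10⁻⁹ T.

B ≈ 8.88×10⁻⁹ T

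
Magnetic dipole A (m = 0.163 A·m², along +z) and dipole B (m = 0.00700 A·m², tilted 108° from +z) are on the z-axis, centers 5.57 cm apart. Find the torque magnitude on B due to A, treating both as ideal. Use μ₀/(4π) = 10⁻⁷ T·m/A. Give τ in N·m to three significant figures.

Dipole B is on the axis of dipole A, so B₁ there is axial: B₁ = (μ₀/4π)·2m₁/r³ along +z.
B₁ = 2(10⁻⁷)(0.163)/(0.0557)³ = 1.886×10⁻⁴ T.
τ = m₂ B₁ sinθ.
τ = (0.00700)(1.886×10⁻⁴)·sin108° = 1.256×10⁻⁶ N·m.

τ ≈ 1.26×10⁻⁶ N·m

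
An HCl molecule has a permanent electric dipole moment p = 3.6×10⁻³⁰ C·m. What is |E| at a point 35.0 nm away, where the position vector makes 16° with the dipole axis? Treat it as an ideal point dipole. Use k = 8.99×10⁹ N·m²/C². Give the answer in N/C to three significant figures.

E ≈ 1470 N/C

At angle θ the dipole field magnitude is E = (kp/r³)·√(1 + 3cos²θ).
kp/r³ = (8.99×10⁹)(3.60×10⁻³⁰) / (3.50×10⁻⁸)³ = 754.8 N/C.
√(1 + 3cos²16°) = √(1 + 3·0.9240) = √3.7721 ≈ 1.9422.
E ≈ 754.8 × 1.942 = 1466 N/C.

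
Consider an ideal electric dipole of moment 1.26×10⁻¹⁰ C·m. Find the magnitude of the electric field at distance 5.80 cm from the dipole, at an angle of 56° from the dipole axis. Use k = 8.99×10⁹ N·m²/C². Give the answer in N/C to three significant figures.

At angle θ the dipole field magnitude is E = (kp/r³)·√(1 + 3cos²θ).
kp/r³ = (8.99×10⁹)(1.26×10⁻¹⁰) / (0.0580)³ = 5806 N/C.
√(1 + 3cos²56°) = √(1 + 3·0.3127) = √1.9381 ≈ 1.3922.
E ≈ 5806 × 1.392 = 8082 N/C.

E ≈ 8080 N/C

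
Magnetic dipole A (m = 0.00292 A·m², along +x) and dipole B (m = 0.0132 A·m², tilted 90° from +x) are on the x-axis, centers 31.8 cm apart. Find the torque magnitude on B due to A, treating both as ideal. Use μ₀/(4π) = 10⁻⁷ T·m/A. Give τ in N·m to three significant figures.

τ ≈ 2.40×10⁻¹⁰ N·m

Dipole B is on the axis of dipole A, so B₁ there is axial: B₁ = (μ₀/4π)·2m₁/r³ along +x.
B₁ = 2(10⁻⁷)(0.00292)/(0.318)³ = 1.816×10⁻⁸ T.
τ = m₂ B₁ sinθ.
τ = (0.0132)(1.816×10⁻⁸)·sin90° = 2.397×10⁻¹⁰ N·m.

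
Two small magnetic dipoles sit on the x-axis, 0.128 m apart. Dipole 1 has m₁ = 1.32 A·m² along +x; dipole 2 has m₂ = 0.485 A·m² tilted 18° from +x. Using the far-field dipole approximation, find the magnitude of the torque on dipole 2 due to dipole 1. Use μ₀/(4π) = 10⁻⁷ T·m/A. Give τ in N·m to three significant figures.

Dipole B is on the axis of dipole A, so B₁ there is axial: B₁ = (μ₀/4π)·2m₁/r³ along +x.
B₁ = 2(10⁻⁷)(1.32)/(0.128)³ = 1.259×10⁻⁴ T.
τ = m₂ B₁ sinθ.
τ = (0.485)(1.259×10⁻⁴)·sin18° = 1.887×10⁻⁵ N·m.

τ ≈ 1.89×10⁻⁵ N·m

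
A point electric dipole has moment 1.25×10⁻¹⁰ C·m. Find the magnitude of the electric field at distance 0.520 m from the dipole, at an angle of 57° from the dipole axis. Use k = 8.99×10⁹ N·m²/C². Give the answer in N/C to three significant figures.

E ≈ 11.0 N/C

At angle θ the dipole field magnitude is E = (kp/r³)·√(1 + 3cos²θ).
kp/r³ = (8.99×10⁹)(1.25×10⁻¹⁰) / (0.520)³ = 7.992 N/C.
√(1 + 3cos²57°) = √(1 + 3·0.2966) = √1.8899 ≈ 1.3747.
E ≈ 7.992 × 1.375 = 10.99 N/C.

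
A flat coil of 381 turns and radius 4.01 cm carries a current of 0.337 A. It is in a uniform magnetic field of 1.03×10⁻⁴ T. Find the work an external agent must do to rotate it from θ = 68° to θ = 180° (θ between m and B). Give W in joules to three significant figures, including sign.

m = NIA = NIπa² = 381·(0.337)·π·(0.0401)² = 0.6486 A·m².
W_ext = ΔU = −mB cosθ₂ + mB cosθ₁ = mB(cosθ₁ − cosθ₂).
W = (0.6486)(1.03×10⁻⁴)·(cos68° − cos180°) = (6.681×10⁻⁵)·(+1.3746) = 9.183×10⁻⁵ J.

W ≈ 9.18×10⁻⁵ J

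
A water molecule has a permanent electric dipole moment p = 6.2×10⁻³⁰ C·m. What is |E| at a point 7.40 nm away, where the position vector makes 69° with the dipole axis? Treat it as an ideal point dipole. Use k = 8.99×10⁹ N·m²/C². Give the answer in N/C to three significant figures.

E ≈ 1.62×10⁵ N/C

At angle θ the dipole field magnitude is E = (kp/r³)·√(1 + 3cos²θ).
kp/r³ = (8.99×10⁹)(6.20×10⁻³⁰) / (7.40×10⁻⁹)³ = 1.375×10⁵ N/C.
√(1 + 3cos²69°) = √(1 + 3·0.1284) = √1.3853 ≈ 1.1770.
E ≈ 1.375×10⁵ × 1.177 = 1.619×10⁵ N/C.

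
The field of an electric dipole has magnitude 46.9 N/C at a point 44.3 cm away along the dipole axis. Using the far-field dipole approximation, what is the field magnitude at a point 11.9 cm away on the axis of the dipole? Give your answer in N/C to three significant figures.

Dipole fields scale as 1/r³ in the far field; the geometry is the same at both points.
E₂ = E₁ · (r₁/r₂)³ = 46.9 · (44.3/11.9)³.
(r₁/r₂)³ = (3.723)³ = 51.59.
E₂ ≈ 2420 N/C.

E ≈ 2420 N/C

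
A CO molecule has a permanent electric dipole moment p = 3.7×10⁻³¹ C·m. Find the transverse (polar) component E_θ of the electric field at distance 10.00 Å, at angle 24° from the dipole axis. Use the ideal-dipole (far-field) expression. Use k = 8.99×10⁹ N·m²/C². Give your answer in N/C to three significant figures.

For a dipole, E_θ = (kp sinθ)/r³.
kp/r³ = (8.99×10⁹)(3.70×10⁻³¹)/(1.00×10⁻⁹)³ = 3.326×10⁶ N/C.
E_θ = 3.326×10⁶·sin24° = 1.353×10⁶ N/C.

E_θ ≈ 1.35×10⁶ N/C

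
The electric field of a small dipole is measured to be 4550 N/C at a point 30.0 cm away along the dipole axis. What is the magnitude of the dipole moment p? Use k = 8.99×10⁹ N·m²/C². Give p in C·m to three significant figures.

On axis E = 2kp/r³, so p = Er³/(2k).
p = (4550)·(0.300)³ / (2·8.99×10⁹) = 6.833×10⁻⁹ C·m.

p ≈ 6.83×10⁻⁹ C·m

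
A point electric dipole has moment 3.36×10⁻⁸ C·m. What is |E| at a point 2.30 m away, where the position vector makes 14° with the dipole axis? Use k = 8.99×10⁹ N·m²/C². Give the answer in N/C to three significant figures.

At angle θ the dipole field magnitude is E = (kp/r³)·√(1 + 3cos²θ).
kp/r³ = (8.99×10⁹)(3.36×10⁻⁸) / (2.30)³ = 24.83 N/C.
√(1 + 3cos²14°) = √(1 + 3·0.9415) = √3.8244 ≈ 1.9556.
E ≈ 24.83 × 1.956 = 48.55 N/C.

E ≈ 48.6 N/C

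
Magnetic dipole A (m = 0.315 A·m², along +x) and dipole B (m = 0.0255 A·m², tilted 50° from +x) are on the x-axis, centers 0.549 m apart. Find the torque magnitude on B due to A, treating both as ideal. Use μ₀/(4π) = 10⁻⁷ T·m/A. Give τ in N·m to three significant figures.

Dipole B is on the axis of dipole A, so B₁ there is axial: B₁ = (μ₀/4π)·2m₁/r³ along +x.
B₁ = 2(10⁻⁷)(0.315)/(0.549)³ = 3.807×10⁻⁷ T.
τ = m₂ B₁ sinθ.
τ = (0.0255)(3.807×10⁻⁷)·sin50° = 7.437×10⁻⁹ N·m.

τ ≈ 7.44×10⁻⁹ N·m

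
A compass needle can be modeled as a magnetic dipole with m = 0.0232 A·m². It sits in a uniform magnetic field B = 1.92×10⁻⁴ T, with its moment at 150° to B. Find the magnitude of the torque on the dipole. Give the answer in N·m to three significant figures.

Torque on a magnetic dipole: τ = mB sinθ.
τ = (0.0232)(1.92×10⁻⁴)·sin150° = 2.227×10⁻⁶ N·m.

τ ≈ 2.23×10⁻⁶ N·m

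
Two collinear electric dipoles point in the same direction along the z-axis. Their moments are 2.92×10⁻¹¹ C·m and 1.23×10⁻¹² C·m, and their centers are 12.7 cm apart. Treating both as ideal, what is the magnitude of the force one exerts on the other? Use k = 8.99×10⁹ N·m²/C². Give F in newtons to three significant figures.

F ≈ 7.45×10⁻⁹ N

On-axis field of dipole 1 at distance r: E = 2kp₁/r³. Force on dipole 2 is F = p₂·dE/dr (gradient along axis).
dE/dr = −6kp₁/r⁴, so |F| = 6kp₁p₂/r⁴ (attractive for aligned moments).
F = 6(8.99×10⁹)(2.92×10⁻¹¹)(1.23×10⁻¹²)/(0.127)⁴ = 7.447×10⁻⁹ N.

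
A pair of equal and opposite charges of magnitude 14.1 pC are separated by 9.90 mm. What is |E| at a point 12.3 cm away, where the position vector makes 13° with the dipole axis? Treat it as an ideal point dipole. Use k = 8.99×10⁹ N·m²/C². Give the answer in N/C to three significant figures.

E ≈ 1.32 N/C

Dipole moment p = qd = (1.41×10⁻¹¹ C)(0.00990 m) = 1.396×10⁻¹³ C·m.
At angle θ the dipole field magnitude is E = (kp/r³)·√(1 + 3cos²θ).
kp/r³ = (8.99×10⁹)(1.396×10⁻¹³) / (0.123)³ = 0.6744 N/C.
√(1 + 3cos²13°) = √(1 + 3·0.9494) = √3.8482 ≈ 1.9617.
E ≈ 0.6744 × 1.962 = 1.323 N/C.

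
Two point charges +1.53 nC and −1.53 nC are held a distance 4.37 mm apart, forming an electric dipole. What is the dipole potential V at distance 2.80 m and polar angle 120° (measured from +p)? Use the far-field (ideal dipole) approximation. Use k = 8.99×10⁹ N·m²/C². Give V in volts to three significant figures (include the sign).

V ≈ -0.00383 V

Dipole moment p = qd = (1.53×10⁻⁹ C)(0.00437 m) = 6.686×10⁻¹² C·m.
The dipole potential is V = kp cosθ / r².
V = (8.99×10⁹)(6.686×10⁻¹²)·cos120° / (2.80)² = -0.003833 V.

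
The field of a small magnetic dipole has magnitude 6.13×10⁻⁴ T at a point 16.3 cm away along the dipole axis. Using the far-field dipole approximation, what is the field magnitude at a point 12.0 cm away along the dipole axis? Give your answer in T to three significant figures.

B ≈ 0.00154 T

Dipole fields scale as 1/r³ in the far field; the geometry is the same at both points.
B₂ = B₁ · (r₁/r₂)³ = 6.13×10⁻⁴ · (16.3/12.0)³.
(r₁/r₂)³ = (1.358)³ = 2.506.
B₂ ≈ 0.001536 T.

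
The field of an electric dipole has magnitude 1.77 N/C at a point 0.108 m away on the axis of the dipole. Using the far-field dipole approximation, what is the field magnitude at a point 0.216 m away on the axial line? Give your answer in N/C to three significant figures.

Dipole fields scale as 1/r³ in the far field; the geometry is the same at both points.
E₂ = E₁ · (r₁/r₂)³ = 1.77 · (0.108/0.216)³.
(r₁/r₂)³ = (0.5)³ = 0.125.
E₂ ≈ 0.2212 N/C.

E ≈ 0.221 N/C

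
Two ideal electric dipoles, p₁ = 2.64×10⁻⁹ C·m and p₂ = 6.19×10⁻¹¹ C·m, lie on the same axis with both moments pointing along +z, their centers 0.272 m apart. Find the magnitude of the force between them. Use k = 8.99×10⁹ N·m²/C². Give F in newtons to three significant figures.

On-axis field of dipole 1 at distance r: E = 2kp₁/r³. Force on dipole 2 is F = p₂·dE/dr (gradient along axis).
dE/dr = −6kp₁/r⁴, so |F| = 6kp₁p₂/r⁴ (attractive for aligned moments).
F = 6(8.99×10⁹)(2.64×10⁻⁹)(6.19×10⁻¹¹)/(0.272)⁴ = 1.610×10⁻⁶ N.

F ≈ 1.61×10⁻⁶ N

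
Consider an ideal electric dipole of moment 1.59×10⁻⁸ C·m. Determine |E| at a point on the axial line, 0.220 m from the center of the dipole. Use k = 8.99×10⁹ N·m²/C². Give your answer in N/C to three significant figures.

E ≈ 2.68×10⁴ N/C

On the dipole axis E = 2kp/r³.
E = 2·(8.99×10⁹)(1.59×10⁻⁸) / (0.220)³ = 2.685×10⁴ N/C.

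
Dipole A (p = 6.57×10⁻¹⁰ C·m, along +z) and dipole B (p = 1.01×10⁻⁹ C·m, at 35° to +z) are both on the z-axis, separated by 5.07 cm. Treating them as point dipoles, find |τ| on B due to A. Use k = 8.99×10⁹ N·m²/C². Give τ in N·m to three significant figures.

The second dipole sits on the axis of the first, so the field there is axial: E₁ = 2kp₁/r³ along +z.
E₁ = 2(8.99×10⁹)(6.57×10⁻¹⁰)/(0.0507)³ = 9.064×10⁴ N/C.
Torque on the second dipole: τ = p₂ E₁ sinθ.
τ = (1.01×10⁻⁹)(9.064×10⁴)·sin35° = 5.251×10⁻⁵ N·m.

τ ≈ 5.25×10⁻⁵ N·m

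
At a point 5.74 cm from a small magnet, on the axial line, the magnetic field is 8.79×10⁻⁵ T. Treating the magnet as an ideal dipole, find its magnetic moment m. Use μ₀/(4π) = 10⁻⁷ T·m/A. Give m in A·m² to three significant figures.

On axis B = (μ₀/4π)·2m/r³, so m = Br³·4π/(μ₀·2).
m = (8.79×10⁻⁵)·(0.0574)³ / (2·10⁻⁷) = 0.08312 A·m².

m ≈ 0.0831 A·m²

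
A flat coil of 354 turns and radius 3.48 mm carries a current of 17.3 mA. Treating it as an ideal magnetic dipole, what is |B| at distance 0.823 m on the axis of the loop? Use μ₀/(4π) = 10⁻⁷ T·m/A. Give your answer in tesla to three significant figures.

B ≈ 8.36×10⁻¹¹ T

m = NIA = NIπa² = 354·(0.0173)·π·(0.00348)² = 2.33×10⁻⁴ A·m².
On axis B = (μ₀/4π)·2m/r³.
B = 2·(10⁻⁷)·(2.33×10⁻⁴) / (0.823)³ = 8.360×10⁻¹¹ T.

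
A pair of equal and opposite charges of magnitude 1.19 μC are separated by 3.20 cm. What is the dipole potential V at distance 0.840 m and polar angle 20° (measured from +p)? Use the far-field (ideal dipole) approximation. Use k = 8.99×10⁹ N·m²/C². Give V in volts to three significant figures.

Dipole moment p = qd = (1.19×10⁻⁶ C)(0.0320 m) = 3.808×10⁻⁸ C·m.
The dipole potential is V = kp cosθ / r².
V = (8.99×10⁹)(3.808×10⁻⁸)·cos20° / (0.840)² = 455.9 V.

V ≈ 456 V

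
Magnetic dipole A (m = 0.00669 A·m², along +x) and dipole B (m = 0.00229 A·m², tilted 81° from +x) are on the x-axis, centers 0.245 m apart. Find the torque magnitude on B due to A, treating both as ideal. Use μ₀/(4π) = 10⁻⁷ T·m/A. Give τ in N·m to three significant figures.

Dipole B is on the axis of dipole A, so B₁ there is axial: B₁ = (μ₀/4π)·2m₁/r³ along +x.
B₁ = 2(10⁻⁷)(0.00669)/(0.245)³ = 9.098×10⁻⁸ T.
τ = m₂ B₁ sinθ.
τ = (0.00229)(9.098×10⁻⁸)·sin81° = 2.058×10⁻¹⁰ N·m.

τ ≈ 2.06×10⁻¹⁰ N·m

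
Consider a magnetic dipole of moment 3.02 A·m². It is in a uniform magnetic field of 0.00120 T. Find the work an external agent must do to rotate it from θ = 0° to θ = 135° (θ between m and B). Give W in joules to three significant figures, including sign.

W_ext = ΔU = −mB cosθ₂ + mB cosθ₁ = mB(cosθ₁ − cosθ₂).
W = (3.02)(0.00120)·(cos0° − cos135°) = (0.003624)·(+1.7071) = 0.006187 J.

W ≈ 0.00619 J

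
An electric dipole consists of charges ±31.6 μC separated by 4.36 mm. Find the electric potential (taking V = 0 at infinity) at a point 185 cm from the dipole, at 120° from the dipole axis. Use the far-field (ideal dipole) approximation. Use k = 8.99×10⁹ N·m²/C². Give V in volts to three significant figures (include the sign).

V ≈ -181 V

Dipole moment p = qd = (3.16×10⁻⁵ C)(0.00436 m) = 1.378×10⁻⁷ C·m.
The dipole potential is V = kp cosθ / r².
V = (8.99×10⁹)(1.378×10⁻⁷)·cos120° / (1.85)² = -181.0 V.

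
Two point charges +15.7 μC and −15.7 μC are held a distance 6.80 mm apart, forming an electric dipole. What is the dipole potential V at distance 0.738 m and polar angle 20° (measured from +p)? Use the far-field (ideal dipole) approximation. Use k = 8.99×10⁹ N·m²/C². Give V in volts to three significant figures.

V ≈ 1660 V

Dipole moment p = qd = (1.57×10⁻⁵ C)(0.00680 m) = 1.068×10⁻⁷ C·m.
The dipole potential is V = kp cosθ / r².
V = (8.99×10⁹)(1.068×10⁻⁷)·cos20° / (0.738)² = 1657 V.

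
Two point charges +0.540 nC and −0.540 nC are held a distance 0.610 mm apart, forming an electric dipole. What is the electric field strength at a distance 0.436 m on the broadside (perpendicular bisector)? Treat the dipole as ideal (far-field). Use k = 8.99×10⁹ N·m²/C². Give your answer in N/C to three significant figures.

E ≈ 0.0357 N/C

Dipole moment p = qd = (5.40×10⁻¹⁰ C)(6.10×10⁻⁴ m) = 3.294×10⁻¹³ C·m.
On the perpendicular bisector E = kp/r³ (half the axial value at the same distance).
E = (8.99×10⁹)(3.294×10⁻¹³) / (0.436)³ = 0.03573 N/C.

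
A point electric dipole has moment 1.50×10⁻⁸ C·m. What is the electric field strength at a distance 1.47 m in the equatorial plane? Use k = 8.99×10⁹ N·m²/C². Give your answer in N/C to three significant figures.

E ≈ 42.5 N/C

On the perpendicular bisector E = kp/r³ (half the axial value at the same distance).
E = (8.99×10⁹)(1.50×10⁻⁸) / (1.47)³ = 42.45 N/C.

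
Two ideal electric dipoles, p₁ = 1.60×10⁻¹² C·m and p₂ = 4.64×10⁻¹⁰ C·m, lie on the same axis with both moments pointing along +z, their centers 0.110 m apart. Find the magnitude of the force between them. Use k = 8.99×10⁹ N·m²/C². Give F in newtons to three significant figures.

On-axis field of dipole 1 at distance r: E = 2kp₁/r³. Force on dipole 2 is F = p₂·dE/dr (gradient along axis).
dE/dr = −6kp₁/r⁴, so |F| = 6kp₁p₂/r⁴ (attractive for aligned moments).
F = 6(8.99×10⁹)(1.60×10⁻¹²)(4.64×10⁻¹⁰)/(0.110)⁴ = 2.735×10⁻⁷ N.

F ≈ 2.74×10⁻⁷ N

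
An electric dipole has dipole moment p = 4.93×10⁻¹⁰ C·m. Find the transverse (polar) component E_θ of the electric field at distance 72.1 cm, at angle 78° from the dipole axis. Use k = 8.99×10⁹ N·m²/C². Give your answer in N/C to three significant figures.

For a dipole, E_θ = (kp sinθ)/r³.
kp/r³ = (8.99×10⁹)(4.93×10⁻¹⁰)/(0.721)³ = 11.82 N/C.
E_θ = 11.82·sin78° = 11.57 N/C.

E_θ ≈ 11.6 N/C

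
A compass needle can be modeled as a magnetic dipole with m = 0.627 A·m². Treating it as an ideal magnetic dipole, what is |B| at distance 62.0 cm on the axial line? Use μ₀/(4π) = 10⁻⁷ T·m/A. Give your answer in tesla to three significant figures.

On axis B = (μ₀/4π)·2m/r³.
B = 2·(10⁻⁷)·(0.627) / (0.620)³ = 5.262×10⁻⁷ T.

B ≈ 5.26×10⁻⁷ T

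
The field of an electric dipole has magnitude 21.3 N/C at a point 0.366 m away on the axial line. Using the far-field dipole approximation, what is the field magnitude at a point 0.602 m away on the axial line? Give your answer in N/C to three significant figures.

Dipole fields scale as 1/r³ in the far field; the geometry is the same at both points.
E₂ = E₁ · (r₁/r₂)³ = 21.3 · (0.366/0.602)³.
(r₁/r₂)³ = (0.608)³ = 0.2247.
E₂ ≈ 4.787 N/C.

E ≈ 4.79 N/C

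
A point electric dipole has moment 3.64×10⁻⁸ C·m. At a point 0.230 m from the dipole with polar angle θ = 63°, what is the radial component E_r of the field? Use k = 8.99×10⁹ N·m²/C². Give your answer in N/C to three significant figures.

E_r ≈ 2.44×10⁴ N/C

For a dipole, E_r = (2kp cosθ)/r³.
kp/r³ = (8.99×10⁹)(3.64×10⁻⁸)/(0.230)³ = 2.690×10⁴ N/C.
E_r = 2·2.690×10⁴·cos63° = 2.442×10⁴ N/C.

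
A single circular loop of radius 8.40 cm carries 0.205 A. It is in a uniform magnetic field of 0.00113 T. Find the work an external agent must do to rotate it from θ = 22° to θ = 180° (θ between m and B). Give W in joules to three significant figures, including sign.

Magnetic moment m = IA = Iπa² = (0.205)·π·(0.0840)² = 0.004544 A·m².
W_ext = ΔU = −mB cosθ₂ + mB cosθ₁ = mB(cosθ₁ − cosθ₂).
W = (0.004544)(0.00113)·(cos22° − cos180°) = (5.135×10⁻⁶)·(+1.9272) = 9.896×10⁻⁶ J.

W ≈ 9.90×10⁻⁶ J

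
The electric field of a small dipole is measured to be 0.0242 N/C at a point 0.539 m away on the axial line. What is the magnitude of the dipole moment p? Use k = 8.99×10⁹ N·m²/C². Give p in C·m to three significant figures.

On axis E = 2kp/r³, so p = Er³/(2k).
p = (0.0242)·(0.539)³ / (2·8.99×10⁹) = 2.108×10⁻¹³ C·m.

p ≈ 2.11×10⁻¹³ C·m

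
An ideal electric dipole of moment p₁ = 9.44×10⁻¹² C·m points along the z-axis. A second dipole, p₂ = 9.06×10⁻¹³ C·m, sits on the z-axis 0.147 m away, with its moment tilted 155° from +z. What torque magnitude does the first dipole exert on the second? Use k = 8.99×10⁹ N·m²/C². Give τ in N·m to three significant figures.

τ ≈ 2.05×10⁻¹¹ N·m

The second dipole sits on the axis of the first, so the field there is axial: E₁ = 2kp₁/r³ along +z.
E₁ = 2(8.99×10⁹)(9.44×10⁻¹²)/(0.147)³ = 53.43 N/C.
Torque on the second dipole: τ = p₂ E₁ sinθ.
τ = (9.06×10⁻¹³)(53.43)·sin155° = 2.046×10⁻¹¹ N·m.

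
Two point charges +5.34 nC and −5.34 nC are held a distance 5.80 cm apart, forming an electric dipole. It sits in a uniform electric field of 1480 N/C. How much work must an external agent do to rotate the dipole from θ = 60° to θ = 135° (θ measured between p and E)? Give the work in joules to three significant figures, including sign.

Dipole moment p = qd = (5.34×10⁻⁹ C)(0.0580 m) = 3.097×10⁻¹⁰ C·m.
W_ext = ΔU = U(θ₂) − U(θ₁) = −pE cosθ₂ − (−pE cosθ₁) = pE(cosθ₁ − cosθ₂).
W = (3.097×10⁻¹⁰)(1480)·(cos60° − cos135°) = (4.584×10⁻⁷)·(+1.2071) = 5.533×10⁻⁷ J.

W ≈ 5.53×10⁻⁷ J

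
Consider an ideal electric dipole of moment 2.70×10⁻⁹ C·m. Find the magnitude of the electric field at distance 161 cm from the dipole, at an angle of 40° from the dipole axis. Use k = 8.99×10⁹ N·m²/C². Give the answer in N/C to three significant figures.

E ≈ 9.66 N/C

At angle θ the dipole field magnitude is E = (kp/r³)·√(1 + 3cos²θ).
kp/r³ = (8.99×10⁹)(2.70×10⁻⁹) / (1.61)³ = 5.816 N/C.
√(1 + 3cos²40°) = √(1 + 3·0.5868) = √2.7605 ≈ 1.6615.
E ≈ 5.816 × 1.661 = 9.664 N/C.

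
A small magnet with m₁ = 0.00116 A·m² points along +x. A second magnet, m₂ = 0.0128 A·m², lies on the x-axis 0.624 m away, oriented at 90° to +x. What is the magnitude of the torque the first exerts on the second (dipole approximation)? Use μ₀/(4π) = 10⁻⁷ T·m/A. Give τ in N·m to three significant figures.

Dipole B is on the axis of dipole A, so B₁ there is axial: B₁ = (μ₀/4π)·2m₁/r³ along +x.
B₁ = 2(10⁻⁷)(0.00116)/(0.624)³ = 9.548×10⁻¹⁰ T.
τ = m₂ B₁ sinθ.
τ = (0.0128)(9.548×10⁻¹⁰)·sin90° = 1.222×10⁻¹¹ N·m.

τ ≈ 1.22×10⁻¹¹ N·m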